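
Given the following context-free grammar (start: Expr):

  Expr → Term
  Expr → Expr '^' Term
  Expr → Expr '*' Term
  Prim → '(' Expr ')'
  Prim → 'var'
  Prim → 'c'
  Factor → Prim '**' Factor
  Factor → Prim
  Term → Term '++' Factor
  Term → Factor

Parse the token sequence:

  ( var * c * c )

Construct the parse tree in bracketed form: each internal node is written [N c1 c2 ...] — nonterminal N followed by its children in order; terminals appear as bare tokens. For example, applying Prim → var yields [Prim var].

Expr
Term
Factor
Prim
( Expr )
( Expr * Term )
( Expr * Term * Term )
( Term * Term * Term )
( Factor * Term * Term )
( Prim * Term * Term )
( var * Term * Term )
( var * Factor * Term )
( var * Prim * Term )
( var * c * Term )
( var * c * Factor )
( var * c * Prim )
( var * c * c )

[Expr [Term [Factor [Prim ( [Expr [Expr [Expr [Term [Factor [Prim var]]]] * [Term [Factor [Prim c]]]] * [Term [Factor [Prim c]]]] )]]]]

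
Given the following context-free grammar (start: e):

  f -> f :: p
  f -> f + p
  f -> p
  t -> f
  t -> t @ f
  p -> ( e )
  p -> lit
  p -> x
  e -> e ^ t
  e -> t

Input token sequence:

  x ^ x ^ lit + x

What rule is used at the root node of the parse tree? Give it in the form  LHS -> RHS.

[e [e [e [t [f [p x]]]] ^ [t [f [p x]]]] ^ [t [f [f [p lit]] + [p x]]]]

e -> e ^ t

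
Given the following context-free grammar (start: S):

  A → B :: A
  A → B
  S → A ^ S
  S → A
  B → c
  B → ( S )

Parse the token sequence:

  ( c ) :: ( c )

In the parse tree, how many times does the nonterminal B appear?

4

[S [A [B ( [S [A [B c]]] )] :: [A [B ( [S [A [B c]]] )]]]]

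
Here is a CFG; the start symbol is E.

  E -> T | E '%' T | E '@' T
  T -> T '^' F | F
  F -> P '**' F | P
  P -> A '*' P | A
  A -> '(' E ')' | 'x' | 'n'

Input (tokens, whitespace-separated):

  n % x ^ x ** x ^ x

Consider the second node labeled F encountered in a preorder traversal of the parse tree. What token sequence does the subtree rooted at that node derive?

[E [E [T [F [P [A n]]]]] % [T [T [T [F [P [A x]]]] ^ [F [P [A x]] ** [F [P [A x]]]]] ^ [F [P [A x]]]]]

x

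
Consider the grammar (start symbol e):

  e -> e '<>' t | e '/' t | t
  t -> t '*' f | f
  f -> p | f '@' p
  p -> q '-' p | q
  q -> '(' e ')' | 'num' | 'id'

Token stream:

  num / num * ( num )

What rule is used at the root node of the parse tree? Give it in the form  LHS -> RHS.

e -> e '/' t

[e [e [t [f [p [q num]]]]] / [t [t [f [p [q num]]]] * [f [p [q ( [e [t [f [p [q num]]]]] )]]]]]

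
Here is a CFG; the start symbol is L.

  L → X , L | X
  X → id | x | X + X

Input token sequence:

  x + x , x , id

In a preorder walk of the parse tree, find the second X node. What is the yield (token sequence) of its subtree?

[L [X [X x] + [X x]] , [L [X x] , [L [X id]]]]

x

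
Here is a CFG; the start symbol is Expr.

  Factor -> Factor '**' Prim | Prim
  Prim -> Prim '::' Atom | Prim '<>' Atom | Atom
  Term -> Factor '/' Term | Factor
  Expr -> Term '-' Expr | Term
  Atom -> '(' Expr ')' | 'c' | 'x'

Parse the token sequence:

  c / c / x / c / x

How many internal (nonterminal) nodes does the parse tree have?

[Expr [Term [Factor [Prim [Atom c]]] / [Term [Factor [Prim [Atom c]]] / [Term [Factor [Prim [Atom x]]] / [Term [Factor [Prim [Atom c]]] / [Term [Factor [Prim [Atom x]]]]]]]]]

21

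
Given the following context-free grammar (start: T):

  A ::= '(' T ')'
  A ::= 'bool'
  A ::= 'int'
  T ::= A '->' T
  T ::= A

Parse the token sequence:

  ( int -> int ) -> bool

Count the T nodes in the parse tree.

4

[T [A ( [T [A int] -> [T [A int]]] )] -> [T [A bool]]]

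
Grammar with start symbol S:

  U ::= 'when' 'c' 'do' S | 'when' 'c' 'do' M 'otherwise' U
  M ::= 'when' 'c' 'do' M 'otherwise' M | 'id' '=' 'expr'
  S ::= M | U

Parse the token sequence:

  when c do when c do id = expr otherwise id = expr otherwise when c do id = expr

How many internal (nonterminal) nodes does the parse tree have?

8

[S [U when c do [M when c do [M id = expr] otherwise [M id = expr]] otherwise [U when c do [S [M id = expr]]]]]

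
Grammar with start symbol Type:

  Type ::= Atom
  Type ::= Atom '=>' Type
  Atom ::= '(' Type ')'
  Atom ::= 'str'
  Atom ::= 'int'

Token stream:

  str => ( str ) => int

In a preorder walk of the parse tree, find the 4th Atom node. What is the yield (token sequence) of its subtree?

[Type [Atom str] => [Type [Atom ( [Type [Atom str]] )] => [Type [Atom int]]]]

int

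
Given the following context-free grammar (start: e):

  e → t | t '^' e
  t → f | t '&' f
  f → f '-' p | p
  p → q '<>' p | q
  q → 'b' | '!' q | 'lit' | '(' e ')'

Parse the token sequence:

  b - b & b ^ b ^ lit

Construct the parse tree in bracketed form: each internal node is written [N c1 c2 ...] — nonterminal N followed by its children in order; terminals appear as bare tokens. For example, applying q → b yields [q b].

[e [t [t [f [f [p [q b]]] - [p [q b]]]] & [f [p [q b]]]] ^ [e [t [f [p [q b]]]] ^ [e [t [f [p [q lit]]]]]]]

e
t ^ e
t & f ^ e
f & f ^ e
f - p & f ^ e
p - p & f ^ e
q - p & f ^ e
b - p & f ^ e
b - q & f ^ e
b - b & f ^ e
b - b & p ^ e
b - b & q ^ e
b - b & b ^ e
b - b & b ^ t ^ e
b - b & b ^ f ^ e
b - b & b ^ p ^ e
b - b & b ^ q ^ e
b - b & b ^ b ^ e
b - b & b ^ b ^ t
b - b & b ^ b ^ f
b - b & b ^ b ^ p
b - b & b ^ b ^ q
b - b & b ^ b ^ lit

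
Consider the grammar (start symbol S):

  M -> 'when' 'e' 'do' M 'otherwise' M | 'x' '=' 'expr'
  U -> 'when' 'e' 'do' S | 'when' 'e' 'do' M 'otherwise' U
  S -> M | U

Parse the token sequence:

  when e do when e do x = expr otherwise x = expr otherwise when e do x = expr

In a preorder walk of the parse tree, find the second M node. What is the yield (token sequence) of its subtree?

[S [U when e do [M when e do [M x = expr] otherwise [M x = expr]] otherwise [U when e do [S [M x = expr]]]]]

x = expr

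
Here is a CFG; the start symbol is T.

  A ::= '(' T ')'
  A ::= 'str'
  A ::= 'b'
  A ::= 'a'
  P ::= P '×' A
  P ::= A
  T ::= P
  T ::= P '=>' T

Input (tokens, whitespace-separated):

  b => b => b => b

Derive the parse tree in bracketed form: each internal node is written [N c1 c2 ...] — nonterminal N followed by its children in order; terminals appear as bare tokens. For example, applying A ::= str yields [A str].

[T [P [A b]] => [T [P [A b]] => [T [P [A b]] => [T [P [A b]]]]]]

T
P => T
A => T
b => T
b => P => T
b => A => T
b => b => T
b => b => P => T
b => b => A => T
b => b => b => T
b => b => b => P
b => b => b => A
b => b => b => b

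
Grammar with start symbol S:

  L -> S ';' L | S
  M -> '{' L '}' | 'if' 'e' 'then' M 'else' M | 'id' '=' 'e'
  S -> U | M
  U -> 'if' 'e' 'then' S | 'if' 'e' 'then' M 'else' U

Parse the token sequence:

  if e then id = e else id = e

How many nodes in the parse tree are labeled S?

[S [M if e then [M id = e] else [M id = e]]]

1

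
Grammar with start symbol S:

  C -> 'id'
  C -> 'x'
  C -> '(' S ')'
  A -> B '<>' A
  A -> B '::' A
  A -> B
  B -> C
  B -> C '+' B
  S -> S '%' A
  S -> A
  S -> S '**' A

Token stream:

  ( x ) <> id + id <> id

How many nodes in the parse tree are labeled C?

5

[S [A [B [C ( [S [A [B [C x]]]] )]] <> [A [B [C id] + [B [C id]]] <> [A [B [C id]]]]]]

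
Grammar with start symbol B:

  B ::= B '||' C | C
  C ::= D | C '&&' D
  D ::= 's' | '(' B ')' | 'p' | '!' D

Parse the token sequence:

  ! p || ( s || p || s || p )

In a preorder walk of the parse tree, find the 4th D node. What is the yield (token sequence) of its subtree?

[B [B [C [D ! [D p]]]] || [C [D ( [B [B [B [B [C [D s]]] || [C [D p]]] || [C [D s]]] || [C [D p]]] )]]]

s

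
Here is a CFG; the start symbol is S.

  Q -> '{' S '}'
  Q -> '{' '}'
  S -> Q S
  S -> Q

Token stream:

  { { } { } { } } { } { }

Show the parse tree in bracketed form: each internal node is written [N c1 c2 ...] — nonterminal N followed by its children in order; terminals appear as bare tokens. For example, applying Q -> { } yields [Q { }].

[S [Q { [S [Q { }] [S [Q { }] [S [Q { }]]]] }] [S [Q { }] [S [Q { }]]]]

S
Q S
{ S } S
{ Q S } S
{ { } S } S
{ { } Q S } S
{ { } { } S } S
{ { } { } Q } S
{ { } { } { } } S
{ { } { } { } } Q S
{ { } { } { } } { } S
{ { } { } { } } { } Q
{ { } { } { } } { } { }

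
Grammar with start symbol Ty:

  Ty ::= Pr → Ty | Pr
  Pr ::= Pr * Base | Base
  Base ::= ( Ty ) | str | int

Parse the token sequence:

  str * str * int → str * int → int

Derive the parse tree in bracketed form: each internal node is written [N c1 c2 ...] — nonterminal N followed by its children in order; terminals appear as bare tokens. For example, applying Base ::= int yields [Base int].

Ty
Pr → Ty
Pr * Base → Ty
Pr * Base * Base → Ty
Base * Base * Base → Ty
str * Base * Base → Ty
str * str * Base → Ty
str * str * int → Ty
str * str * int → Pr → Ty
str * str * int → Pr * Base → Ty
str * str * int → Base * Base → Ty
str * str * int → str * Base → Ty
str * str * int → str * int → Ty
str * str * int → str * int → Pr
str * str * int → str * int → Base
str * str * int → str * int → int

[Ty [Pr [Pr [Pr [Base str]] * [Base str]] * [Base int]] → [Ty [Pr [Pr [Base str]] * [Base int]] → [Ty [Pr [Base int]]]]]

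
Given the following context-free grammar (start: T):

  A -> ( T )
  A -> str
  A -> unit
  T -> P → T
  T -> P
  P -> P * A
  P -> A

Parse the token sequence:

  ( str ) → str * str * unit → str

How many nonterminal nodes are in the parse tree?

16

[T [P [A ( [T [P [A str]]] )]] → [T [P [P [P [A str]] * [A str]] * [A unit]] → [T [P [A str]]]]]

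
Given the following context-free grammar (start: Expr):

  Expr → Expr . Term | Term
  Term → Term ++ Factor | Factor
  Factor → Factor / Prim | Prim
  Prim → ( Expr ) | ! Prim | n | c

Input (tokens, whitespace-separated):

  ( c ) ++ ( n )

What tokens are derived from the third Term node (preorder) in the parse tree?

c

[Expr [Term [Term [Factor [Prim ( [Expr [Term [Factor [Prim c]]]] )]]] ++ [Factor [Prim ( [Expr [Term [Factor [Prim n]]]] )]]]]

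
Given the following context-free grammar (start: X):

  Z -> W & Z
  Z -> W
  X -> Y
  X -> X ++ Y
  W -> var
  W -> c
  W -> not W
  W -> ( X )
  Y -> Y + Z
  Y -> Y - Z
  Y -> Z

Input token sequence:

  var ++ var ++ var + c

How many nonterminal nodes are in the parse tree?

15

[X [X [X [Y [Z [W var]]]] ++ [Y [Z [W var]]]] ++ [Y [Y [Z [W var]]] + [Z [W c]]]]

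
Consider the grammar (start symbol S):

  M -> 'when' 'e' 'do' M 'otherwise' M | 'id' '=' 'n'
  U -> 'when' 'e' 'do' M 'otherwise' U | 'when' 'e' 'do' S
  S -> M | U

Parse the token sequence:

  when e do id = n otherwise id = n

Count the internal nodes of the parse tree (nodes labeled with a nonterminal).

4

[S [M when e do [M id = n] otherwise [M id = n]]]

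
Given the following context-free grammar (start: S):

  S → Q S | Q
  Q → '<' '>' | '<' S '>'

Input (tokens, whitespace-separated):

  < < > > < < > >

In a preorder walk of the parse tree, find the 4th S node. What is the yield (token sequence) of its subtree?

< >

[S [Q < [S [Q < >]] >] [S [Q < [S [Q < >]] >]]]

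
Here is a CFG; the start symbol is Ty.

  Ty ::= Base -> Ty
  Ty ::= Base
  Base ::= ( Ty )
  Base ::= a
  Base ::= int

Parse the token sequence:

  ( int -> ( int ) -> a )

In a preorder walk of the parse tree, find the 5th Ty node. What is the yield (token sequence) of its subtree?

[Ty [Base ( [Ty [Base int] -> [Ty [Base ( [Ty [Base int]] )] -> [Ty [Base a]]]] )]]

a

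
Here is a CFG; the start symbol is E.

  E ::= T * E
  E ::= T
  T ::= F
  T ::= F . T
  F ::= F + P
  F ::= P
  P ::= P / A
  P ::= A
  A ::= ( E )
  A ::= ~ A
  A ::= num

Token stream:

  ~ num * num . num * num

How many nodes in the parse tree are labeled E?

[E [T [F [P [A ~ [A num]]]]] * [E [T [F [P [A num]]] . [T [F [P [A num]]]]] * [E [T [F [P [A num]]]]]]]

3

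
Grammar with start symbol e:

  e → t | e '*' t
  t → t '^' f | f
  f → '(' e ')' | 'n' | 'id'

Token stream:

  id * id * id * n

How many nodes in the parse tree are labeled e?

[e [e [e [e [t [f id]]] * [t [f id]]] * [t [f id]]] * [t [f n]]]

4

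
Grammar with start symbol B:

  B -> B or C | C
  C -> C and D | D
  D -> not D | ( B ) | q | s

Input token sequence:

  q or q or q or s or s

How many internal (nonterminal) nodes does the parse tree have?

[B [B [B [B [B [C [D q]]] or [C [D q]]] or [C [D q]]] or [C [D s]]] or [C [D s]]]

15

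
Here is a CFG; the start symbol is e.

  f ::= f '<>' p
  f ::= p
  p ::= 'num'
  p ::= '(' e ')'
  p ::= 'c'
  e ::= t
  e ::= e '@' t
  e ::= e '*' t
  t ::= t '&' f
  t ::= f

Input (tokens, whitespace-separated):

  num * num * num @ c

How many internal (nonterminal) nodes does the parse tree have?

[e [e [e [e [t [f [p num]]]] * [t [f [p num]]]] * [t [f [p num]]]] @ [t [f [p c]]]]

16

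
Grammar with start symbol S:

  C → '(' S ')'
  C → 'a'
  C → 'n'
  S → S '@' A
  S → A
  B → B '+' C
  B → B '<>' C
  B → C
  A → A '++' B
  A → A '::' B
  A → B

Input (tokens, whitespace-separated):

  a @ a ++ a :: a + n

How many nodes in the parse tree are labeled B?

[S [S [A [B [C a]]]] @ [A [A [A [B [C a]]] ++ [B [C a]]] :: [B [B [C a]] + [C n]]]]

5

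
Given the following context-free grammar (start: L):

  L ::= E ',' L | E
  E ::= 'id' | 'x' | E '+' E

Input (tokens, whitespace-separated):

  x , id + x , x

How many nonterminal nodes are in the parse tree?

8

[L [E x] , [L [E [E id] + [E x]] , [L [E x]]]]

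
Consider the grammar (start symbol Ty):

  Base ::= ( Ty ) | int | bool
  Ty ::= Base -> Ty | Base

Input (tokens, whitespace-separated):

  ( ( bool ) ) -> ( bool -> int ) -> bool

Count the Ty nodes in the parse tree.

[Ty [Base ( [Ty [Base ( [Ty [Base bool]] )]] )] -> [Ty [Base ( [Ty [Base bool] -> [Ty [Base int]]] )] -> [Ty [Base bool]]]]

7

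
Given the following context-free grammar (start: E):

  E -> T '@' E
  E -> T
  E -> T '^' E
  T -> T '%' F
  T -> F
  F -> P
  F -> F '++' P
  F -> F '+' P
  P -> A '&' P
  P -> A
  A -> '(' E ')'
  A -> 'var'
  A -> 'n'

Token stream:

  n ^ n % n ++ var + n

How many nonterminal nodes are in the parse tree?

[E [T [F [P [A n]]]] ^ [E [T [T [F [P [A n]]]] % [F [F [F [P [A n]]] ++ [P [A var]]] + [P [A n]]]]]]

20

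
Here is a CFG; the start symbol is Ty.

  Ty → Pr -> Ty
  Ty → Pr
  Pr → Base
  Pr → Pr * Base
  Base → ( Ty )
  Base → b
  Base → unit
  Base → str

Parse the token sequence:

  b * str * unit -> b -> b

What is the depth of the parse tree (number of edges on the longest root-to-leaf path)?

[Ty [Pr [Pr [Pr [Base b]] * [Base str]] * [Base unit]] -> [Ty [Pr [Base b]] -> [Ty [Pr [Base b]]]]]

5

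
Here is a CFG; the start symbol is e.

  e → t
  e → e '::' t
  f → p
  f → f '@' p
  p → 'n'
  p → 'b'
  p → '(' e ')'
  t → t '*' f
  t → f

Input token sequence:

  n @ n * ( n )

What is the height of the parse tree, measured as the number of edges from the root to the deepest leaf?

[e [t [t [f [f [p n]] @ [p n]]] * [f [p ( [e [t [f [p n]]]] )]]]]

8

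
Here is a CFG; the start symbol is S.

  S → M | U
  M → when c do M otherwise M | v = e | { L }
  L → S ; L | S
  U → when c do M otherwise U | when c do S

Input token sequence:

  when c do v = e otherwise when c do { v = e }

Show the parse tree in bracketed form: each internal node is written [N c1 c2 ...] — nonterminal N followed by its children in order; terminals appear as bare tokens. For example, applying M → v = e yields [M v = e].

S
U
when c do M otherwise U
when c do v = e otherwise U
when c do v = e otherwise when c do S
when c do v = e otherwise when c do M
when c do v = e otherwise when c do { L }
when c do v = e otherwise when c do { S }
when c do v = e otherwise when c do { M }
when c do v = e otherwise when c do { v = e }

[S [U when c do [M v = e] otherwise [U when c do [S [M { [L [S [M v = e]]] }]]]]]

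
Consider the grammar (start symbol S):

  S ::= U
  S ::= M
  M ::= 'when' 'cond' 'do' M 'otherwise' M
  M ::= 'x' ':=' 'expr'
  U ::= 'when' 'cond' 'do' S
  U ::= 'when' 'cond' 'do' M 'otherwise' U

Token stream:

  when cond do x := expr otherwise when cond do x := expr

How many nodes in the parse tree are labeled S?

2

[S [U when cond do [M x := expr] otherwise [U when cond do [S [M x := expr]]]]]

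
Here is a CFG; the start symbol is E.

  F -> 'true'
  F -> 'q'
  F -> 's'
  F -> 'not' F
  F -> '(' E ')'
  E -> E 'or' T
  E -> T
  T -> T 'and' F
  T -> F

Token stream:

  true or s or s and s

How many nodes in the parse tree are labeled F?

4

[E [E [E [T [F true]]] or [T [F s]]] or [T [T [F s]] and [F s]]]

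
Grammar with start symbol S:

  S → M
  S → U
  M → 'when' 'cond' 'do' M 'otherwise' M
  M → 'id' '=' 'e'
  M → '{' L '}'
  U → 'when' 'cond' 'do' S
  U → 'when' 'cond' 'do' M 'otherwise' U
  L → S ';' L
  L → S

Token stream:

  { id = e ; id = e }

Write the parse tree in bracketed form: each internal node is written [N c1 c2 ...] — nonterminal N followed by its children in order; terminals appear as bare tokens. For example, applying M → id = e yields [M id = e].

S
M
{ L }
{ S ; L }
{ M ; L }
{ id = e ; L }
{ id = e ; S }
{ id = e ; M }
{ id = e ; id = e }

[S [M { [L [S [M id = e]] ; [L [S [M id = e]]]] }]]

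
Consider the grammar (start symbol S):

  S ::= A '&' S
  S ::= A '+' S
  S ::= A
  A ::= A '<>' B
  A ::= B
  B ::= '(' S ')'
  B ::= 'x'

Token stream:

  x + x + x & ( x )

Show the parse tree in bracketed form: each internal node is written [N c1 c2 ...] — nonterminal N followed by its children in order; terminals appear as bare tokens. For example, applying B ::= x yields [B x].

[S [A [B x]] + [S [A [B x]] + [S [A [B x]] & [S [A [B ( [S [A [B x]]] )]]]]]]

S
A + S
B + S
x + S
x + A + S
x + B + S
x + x + S
x + x + A & S
x + x + B & S
x + x + x & S
x + x + x & A
x + x + x & B
x + x + x & ( S )
x + x + x & ( A )
x + x + x & ( B )
x + x + x & ( x )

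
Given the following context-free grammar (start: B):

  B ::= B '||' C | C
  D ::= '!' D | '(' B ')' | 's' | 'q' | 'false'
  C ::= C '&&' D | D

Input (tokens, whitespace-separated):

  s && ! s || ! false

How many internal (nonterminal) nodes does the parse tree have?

10

[B [B [C [C [D s]] && [D ! [D s]]]] || [C [D ! [D false]]]]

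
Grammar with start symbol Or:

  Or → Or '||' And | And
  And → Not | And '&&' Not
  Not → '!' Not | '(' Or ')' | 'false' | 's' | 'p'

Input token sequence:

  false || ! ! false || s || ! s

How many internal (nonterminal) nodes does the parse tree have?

15

[Or [Or [Or [Or [And [Not false]]] || [And [Not ! [Not ! [Not false]]]]] || [And [Not s]]] || [And [Not ! [Not s]]]]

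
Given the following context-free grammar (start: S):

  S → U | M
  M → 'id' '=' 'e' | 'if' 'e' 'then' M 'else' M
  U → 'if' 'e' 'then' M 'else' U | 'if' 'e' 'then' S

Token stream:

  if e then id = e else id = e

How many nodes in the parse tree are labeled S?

1

[S [M if e then [M id = e] else [M id = e]]]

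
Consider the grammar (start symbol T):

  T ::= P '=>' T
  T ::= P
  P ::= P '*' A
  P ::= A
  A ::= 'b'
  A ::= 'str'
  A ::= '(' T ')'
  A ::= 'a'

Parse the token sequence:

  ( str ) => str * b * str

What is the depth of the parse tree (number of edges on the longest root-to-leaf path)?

6

[T [P [A ( [T [P [A str]]] )]] => [T [P [P [P [A str]] * [A b]] * [A str]]]]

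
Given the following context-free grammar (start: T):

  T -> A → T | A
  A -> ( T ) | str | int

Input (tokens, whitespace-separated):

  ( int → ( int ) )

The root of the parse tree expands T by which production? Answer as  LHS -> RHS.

[T [A ( [T [A int] → [T [A ( [T [A int]] )]]] )]]

T -> A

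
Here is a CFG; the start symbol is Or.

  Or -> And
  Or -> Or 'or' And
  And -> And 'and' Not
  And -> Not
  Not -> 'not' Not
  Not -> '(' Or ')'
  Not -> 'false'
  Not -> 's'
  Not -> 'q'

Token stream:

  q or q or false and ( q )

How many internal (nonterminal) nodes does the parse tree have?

[Or [Or [Or [And [Not q]]] or [And [Not q]]] or [And [And [Not false]] and [Not ( [Or [And [Not q]]] )]]]

14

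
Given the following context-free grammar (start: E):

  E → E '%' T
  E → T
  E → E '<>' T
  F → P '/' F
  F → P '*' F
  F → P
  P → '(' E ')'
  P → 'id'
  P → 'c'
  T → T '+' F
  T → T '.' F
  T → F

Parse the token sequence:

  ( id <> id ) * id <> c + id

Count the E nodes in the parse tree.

[E [E [T [F [P ( [E [E [T [F [P id]]]] <> [T [F [P id]]]] )] * [F [P id]]]]] <> [T [T [F [P c]]] + [F [P id]]]]

4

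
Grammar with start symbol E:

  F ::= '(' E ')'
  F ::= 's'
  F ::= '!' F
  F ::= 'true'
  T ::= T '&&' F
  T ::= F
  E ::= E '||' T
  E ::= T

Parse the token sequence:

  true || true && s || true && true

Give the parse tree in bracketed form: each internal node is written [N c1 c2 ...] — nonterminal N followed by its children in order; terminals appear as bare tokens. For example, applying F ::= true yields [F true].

[E [E [E [T [F true]]] || [T [T [F true]] && [F s]]] || [T [T [F true]] && [F true]]]

E
E || T
E || T || T
T || T || T
F || T || T
true || T || T
true || T && F || T
true || F && F || T
true || true && F || T
true || true && s || T
true || true && s || T && F
true || true && s || F && F
true || true && s || true && F
true || true && s || true && true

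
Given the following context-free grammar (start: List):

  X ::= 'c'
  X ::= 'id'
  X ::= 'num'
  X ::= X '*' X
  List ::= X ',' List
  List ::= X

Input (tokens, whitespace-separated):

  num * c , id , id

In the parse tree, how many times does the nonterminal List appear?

[List [X [X num] * [X c]] , [List [X id] , [List [X id]]]]

3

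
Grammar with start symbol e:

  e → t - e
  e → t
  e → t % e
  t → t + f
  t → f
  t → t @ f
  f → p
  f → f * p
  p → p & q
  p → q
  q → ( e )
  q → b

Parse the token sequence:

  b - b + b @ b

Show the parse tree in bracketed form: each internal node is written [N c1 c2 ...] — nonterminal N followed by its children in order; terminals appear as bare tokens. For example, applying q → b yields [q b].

e
t - e
f - e
p - e
q - e
b - e
b - t
b - t @ f
b - t + f @ f
b - f + f @ f
b - p + f @ f
b - q + f @ f
b - b + f @ f
b - b + p @ f
b - b + q @ f
b - b + b @ f
b - b + b @ p
b - b + b @ q
b - b + b @ b

[e [t [f [p [q b]]]] - [e [t [t [t [f [p [q b]]]] + [f [p [q b]]]] @ [f [p [q b]]]]]]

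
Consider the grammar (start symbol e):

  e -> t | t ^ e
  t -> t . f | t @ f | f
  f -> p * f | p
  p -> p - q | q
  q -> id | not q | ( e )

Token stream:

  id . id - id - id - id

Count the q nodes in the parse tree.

[e [t [t [f [p [q id]]]] . [f [p [p [p [p [q id]] - [q id]] - [q id]] - [q id]]]]]

5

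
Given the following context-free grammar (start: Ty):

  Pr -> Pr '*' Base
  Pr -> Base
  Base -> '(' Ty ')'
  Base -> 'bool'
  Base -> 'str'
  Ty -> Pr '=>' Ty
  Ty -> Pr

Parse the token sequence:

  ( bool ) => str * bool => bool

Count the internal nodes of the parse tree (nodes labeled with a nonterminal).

[Ty [Pr [Base ( [Ty [Pr [Base bool]]] )]] => [Ty [Pr [Pr [Base str]] * [Base bool]] => [Ty [Pr [Base bool]]]]]

14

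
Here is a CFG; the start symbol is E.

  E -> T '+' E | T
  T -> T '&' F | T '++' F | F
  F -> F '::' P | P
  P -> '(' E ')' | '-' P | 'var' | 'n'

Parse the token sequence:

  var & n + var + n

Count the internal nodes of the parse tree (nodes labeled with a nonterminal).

15

[E [T [T [F [P var]]] & [F [P n]]] + [E [T [F [P var]]] + [E [T [F [P n]]]]]]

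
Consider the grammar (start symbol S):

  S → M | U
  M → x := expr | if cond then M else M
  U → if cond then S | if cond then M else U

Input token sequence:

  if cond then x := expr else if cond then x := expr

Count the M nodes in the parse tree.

[S [U if cond then [M x := expr] else [U if cond then [S [M x := expr]]]]]

2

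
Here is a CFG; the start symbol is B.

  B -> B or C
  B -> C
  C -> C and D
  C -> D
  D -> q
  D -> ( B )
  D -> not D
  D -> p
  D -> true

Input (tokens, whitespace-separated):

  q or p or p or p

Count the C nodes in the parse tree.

[B [B [B [B [C [D q]]] or [C [D p]]] or [C [D p]]] or [C [D p]]]

4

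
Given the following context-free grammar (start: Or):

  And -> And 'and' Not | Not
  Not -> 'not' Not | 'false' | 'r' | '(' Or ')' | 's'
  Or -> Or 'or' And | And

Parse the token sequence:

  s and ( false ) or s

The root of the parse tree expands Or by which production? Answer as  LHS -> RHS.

[Or [Or [And [And [Not s]] and [Not ( [Or [And [Not false]]] )]]] or [And [Not s]]]

Or -> Or 'or' And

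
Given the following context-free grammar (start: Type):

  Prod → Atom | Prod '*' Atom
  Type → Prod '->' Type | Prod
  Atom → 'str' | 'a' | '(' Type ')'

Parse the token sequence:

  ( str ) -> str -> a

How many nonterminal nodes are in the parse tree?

12

[Type [Prod [Atom ( [Type [Prod [Atom str]]] )]] -> [Type [Prod [Atom str]] -> [Type [Prod [Atom a]]]]]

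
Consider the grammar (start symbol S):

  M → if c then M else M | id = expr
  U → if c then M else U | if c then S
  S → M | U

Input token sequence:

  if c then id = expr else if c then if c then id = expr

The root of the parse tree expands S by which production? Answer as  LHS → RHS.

S → U

[S [U if c then [M id = expr] else [U if c then [S [U if c then [S [M id = expr]]]]]]]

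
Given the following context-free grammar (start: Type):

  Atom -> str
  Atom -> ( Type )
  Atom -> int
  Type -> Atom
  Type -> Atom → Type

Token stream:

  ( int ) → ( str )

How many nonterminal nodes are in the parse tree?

[Type [Atom ( [Type [Atom int]] )] → [Type [Atom ( [Type [Atom str]] )]]]

8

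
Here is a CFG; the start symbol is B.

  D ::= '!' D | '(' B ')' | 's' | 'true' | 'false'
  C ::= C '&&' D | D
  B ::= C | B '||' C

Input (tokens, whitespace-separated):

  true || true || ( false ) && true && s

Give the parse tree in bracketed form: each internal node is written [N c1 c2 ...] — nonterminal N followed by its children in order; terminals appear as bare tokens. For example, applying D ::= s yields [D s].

B
B || C
B || C || C
C || C || C
D || C || C
true || C || C
true || D || C
true || true || C
true || true || C && D
true || true || C && D && D
true || true || D && D && D
true || true || ( B ) && D && D
true || true || ( C ) && D && D
true || true || ( D ) && D && D
true || true || ( false ) && D && D
true || true || ( false ) && true && D
true || true || ( false ) && true && s

[B [B [B [C [D true]]] || [C [D true]]] || [C [C [C [D ( [B [C [D false]]] )]] && [D true]] && [D s]]]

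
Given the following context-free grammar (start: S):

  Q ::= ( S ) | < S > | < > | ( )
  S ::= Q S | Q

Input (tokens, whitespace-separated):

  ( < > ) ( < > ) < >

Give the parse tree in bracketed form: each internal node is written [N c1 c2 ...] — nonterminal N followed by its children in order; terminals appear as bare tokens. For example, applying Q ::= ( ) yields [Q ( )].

S
Q S
( S ) S
( Q ) S
( < > ) S
( < > ) Q S
( < > ) ( S ) S
( < > ) ( Q ) S
( < > ) ( < > ) S
( < > ) ( < > ) Q
( < > ) ( < > ) < >

[S [Q ( [S [Q < >]] )] [S [Q ( [S [Q < >]] )] [S [Q < >]]]]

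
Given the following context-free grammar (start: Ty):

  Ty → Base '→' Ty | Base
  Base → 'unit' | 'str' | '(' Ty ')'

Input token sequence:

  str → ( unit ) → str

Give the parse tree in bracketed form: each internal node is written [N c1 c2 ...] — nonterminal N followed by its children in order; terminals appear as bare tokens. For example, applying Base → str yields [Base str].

[Ty [Base str] → [Ty [Base ( [Ty [Base unit]] )] → [Ty [Base str]]]]

Ty
Base → Ty
str → Ty
str → Base → Ty
str → ( Ty ) → Ty
str → ( Base ) → Ty
str → ( unit ) → Ty
str → ( unit ) → Base
str → ( unit ) → str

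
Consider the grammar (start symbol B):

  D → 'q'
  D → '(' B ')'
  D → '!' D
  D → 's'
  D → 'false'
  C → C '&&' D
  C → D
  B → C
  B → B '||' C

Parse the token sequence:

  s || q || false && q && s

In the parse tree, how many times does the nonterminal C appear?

[B [B [B [C [D s]]] || [C [D q]]] || [C [C [C [D false]] && [D q]] && [D s]]]

5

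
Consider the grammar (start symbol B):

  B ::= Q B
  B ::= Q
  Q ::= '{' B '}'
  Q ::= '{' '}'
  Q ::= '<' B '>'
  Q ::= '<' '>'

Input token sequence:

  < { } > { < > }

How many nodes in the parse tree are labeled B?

4

[B [Q < [B [Q { }]] >] [B [Q { [B [Q < >]] }]]]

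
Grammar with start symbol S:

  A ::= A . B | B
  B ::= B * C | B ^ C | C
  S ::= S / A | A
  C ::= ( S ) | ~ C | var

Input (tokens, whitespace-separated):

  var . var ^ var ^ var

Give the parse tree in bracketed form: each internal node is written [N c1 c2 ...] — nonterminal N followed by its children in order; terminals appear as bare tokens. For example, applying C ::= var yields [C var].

S
A
A . B
B . B
C . B
var . B
var . B ^ C
var . B ^ C ^ C
var . C ^ C ^ C
var . var ^ C ^ C
var . var ^ var ^ C
var . var ^ var ^ var

[S [A [A [B [C var]]] . [B [B [B [C var]] ^ [C var]] ^ [C var]]]]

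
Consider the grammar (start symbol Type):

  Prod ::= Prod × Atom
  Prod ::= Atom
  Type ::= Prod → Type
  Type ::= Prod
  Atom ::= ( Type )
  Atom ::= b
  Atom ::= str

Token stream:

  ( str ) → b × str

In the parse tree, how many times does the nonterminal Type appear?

3

[Type [Prod [Atom ( [Type [Prod [Atom str]]] )]] → [Type [Prod [Prod [Atom b]] × [Atom str]]]]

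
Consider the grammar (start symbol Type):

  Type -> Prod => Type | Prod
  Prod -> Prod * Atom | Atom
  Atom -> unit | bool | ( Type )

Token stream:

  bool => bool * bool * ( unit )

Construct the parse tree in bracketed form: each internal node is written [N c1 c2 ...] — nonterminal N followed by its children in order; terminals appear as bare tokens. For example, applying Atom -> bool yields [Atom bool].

Type
Prod => Type
Atom => Type
bool => Type
bool => Prod
bool => Prod * Atom
bool => Prod * Atom * Atom
bool => Atom * Atom * Atom
bool => bool * Atom * Atom
bool => bool * bool * Atom
bool => bool * bool * ( Type )
bool => bool * bool * ( Prod )
bool => bool * bool * ( Atom )
bool => bool * bool * ( unit )

[Type [Prod [Atom bool]] => [Type [Prod [Prod [Prod [Atom bool]] * [Atom bool]] * [Atom ( [Type [Prod [Atom unit]]] )]]]]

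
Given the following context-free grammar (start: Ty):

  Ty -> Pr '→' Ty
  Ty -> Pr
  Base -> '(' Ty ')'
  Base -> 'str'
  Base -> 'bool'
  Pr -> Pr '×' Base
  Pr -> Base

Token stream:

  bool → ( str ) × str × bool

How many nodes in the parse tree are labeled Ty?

[Ty [Pr [Base bool]] → [Ty [Pr [Pr [Pr [Base ( [Ty [Pr [Base str]]] )]] × [Base str]] × [Base bool]]]]

3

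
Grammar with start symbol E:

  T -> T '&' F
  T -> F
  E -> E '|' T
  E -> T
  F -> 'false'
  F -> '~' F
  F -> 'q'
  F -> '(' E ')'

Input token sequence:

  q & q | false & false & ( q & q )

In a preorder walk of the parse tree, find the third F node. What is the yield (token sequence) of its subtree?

[E [E [T [T [F q]] & [F q]]] | [T [T [T [F false]] & [F false]] & [F ( [E [T [T [F q]] & [F q]]] )]]]

false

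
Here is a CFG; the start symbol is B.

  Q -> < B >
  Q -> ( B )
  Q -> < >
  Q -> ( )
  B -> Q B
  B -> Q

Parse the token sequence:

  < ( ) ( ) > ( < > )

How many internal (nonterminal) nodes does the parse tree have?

10

[B [Q < [B [Q ( )] [B [Q ( )]]] >] [B [Q ( [B [Q < >]] )]]]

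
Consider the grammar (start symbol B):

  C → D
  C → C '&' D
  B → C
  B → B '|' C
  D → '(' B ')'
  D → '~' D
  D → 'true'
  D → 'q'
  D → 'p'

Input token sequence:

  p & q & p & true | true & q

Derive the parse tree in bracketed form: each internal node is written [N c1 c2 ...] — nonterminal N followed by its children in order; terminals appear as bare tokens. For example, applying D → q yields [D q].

B
B | C
C | C
C & D | C
C & D & D | C
C & D & D & D | C
D & D & D & D | C
p & D & D & D | C
p & q & D & D | C
p & q & p & D | C
p & q & p & true | C
p & q & p & true | C & D
p & q & p & true | D & D
p & q & p & true | true & D
p & q & p & true | true & q

[B [B [C [C [C [C [D p]] & [D q]] & [D p]] & [D true]]] | [C [C [D true]] & [D q]]]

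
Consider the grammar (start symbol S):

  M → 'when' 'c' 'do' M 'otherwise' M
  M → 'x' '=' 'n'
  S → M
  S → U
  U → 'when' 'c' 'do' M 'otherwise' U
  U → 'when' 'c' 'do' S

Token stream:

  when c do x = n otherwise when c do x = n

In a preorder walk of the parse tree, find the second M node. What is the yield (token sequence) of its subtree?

[S [U when c do [M x = n] otherwise [U when c do [S [M x = n]]]]]

x = n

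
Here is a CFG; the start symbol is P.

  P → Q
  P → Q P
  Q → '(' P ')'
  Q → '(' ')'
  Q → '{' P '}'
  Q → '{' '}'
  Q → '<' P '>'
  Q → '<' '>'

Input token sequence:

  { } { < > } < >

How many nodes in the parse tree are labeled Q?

4

[P [Q { }] [P [Q { [P [Q < >]] }] [P [Q < >]]]]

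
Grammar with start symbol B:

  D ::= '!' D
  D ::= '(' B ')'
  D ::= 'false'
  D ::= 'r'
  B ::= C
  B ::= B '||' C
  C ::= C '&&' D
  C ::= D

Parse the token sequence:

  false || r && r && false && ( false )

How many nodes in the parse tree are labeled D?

6

[B [B [C [D false]]] || [C [C [C [C [D r]] && [D r]] && [D false]] && [D ( [B [C [D false]]] )]]]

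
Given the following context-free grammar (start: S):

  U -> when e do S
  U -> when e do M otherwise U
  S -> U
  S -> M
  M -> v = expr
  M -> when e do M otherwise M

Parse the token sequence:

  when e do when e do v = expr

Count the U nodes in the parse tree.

2

[S [U when e do [S [U when e do [S [M v = expr]]]]]]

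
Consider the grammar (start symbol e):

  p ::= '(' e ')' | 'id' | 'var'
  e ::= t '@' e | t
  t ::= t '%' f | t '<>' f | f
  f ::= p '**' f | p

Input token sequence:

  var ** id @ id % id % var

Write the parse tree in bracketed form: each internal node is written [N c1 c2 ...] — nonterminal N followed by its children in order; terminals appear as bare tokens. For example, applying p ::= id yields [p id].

[e [t [f [p var] ** [f [p id]]]] @ [e [t [t [t [f [p id]]] % [f [p id]]] % [f [p var]]]]]

e
t @ e
f @ e
p ** f @ e
var ** f @ e
var ** p @ e
var ** id @ e
var ** id @ t
var ** id @ t % f
var ** id @ t % f % f
var ** id @ f % f % f
var ** id @ p % f % f
var ** id @ id % f % f
var ** id @ id % p % f
var ** id @ id % id % f
var ** id @ id % id % p
var ** id @ id % id % var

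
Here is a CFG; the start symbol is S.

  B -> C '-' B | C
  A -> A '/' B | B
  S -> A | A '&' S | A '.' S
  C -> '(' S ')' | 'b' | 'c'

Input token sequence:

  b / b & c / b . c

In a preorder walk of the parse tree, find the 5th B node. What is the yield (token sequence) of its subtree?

[S [A [A [B [C b]]] / [B [C b]]] & [S [A [A [B [C c]]] / [B [C b]]] . [S [A [B [C c]]]]]]

c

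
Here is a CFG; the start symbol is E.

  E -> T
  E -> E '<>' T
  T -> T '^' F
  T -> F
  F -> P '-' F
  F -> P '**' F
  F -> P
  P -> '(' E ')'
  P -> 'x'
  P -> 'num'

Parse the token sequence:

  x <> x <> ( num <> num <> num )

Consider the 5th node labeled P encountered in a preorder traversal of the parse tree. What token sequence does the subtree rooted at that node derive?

num

[E [E [E [T [F [P x]]]] <> [T [F [P x]]]] <> [T [F [P ( [E [E [E [T [F [P num]]]] <> [T [F [P num]]]] <> [T [F [P num]]]] )]]]]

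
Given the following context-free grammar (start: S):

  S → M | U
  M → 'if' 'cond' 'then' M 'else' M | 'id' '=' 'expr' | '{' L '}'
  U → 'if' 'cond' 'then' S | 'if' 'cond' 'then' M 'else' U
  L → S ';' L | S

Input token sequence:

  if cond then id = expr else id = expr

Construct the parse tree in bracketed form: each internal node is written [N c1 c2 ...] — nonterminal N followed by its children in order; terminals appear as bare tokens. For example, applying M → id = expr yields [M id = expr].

[S [M if cond then [M id = expr] else [M id = expr]]]

S
M
if cond then M else M
if cond then id = expr else M
if cond then id = expr else id = expr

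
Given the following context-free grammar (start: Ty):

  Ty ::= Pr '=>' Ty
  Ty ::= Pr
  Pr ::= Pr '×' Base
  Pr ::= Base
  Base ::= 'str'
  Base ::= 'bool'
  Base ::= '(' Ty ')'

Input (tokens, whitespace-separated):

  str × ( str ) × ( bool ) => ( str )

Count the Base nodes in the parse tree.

[Ty [Pr [Pr [Pr [Base str]] × [Base ( [Ty [Pr [Base str]]] )]] × [Base ( [Ty [Pr [Base bool]]] )]] => [Ty [Pr [Base ( [Ty [Pr [Base str]]] )]]]]

7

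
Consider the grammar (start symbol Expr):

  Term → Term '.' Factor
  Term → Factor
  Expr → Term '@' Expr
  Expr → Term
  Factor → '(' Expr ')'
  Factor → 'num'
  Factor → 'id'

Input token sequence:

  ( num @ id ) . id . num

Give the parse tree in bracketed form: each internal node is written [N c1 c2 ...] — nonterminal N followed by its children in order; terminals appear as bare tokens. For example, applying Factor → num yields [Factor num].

[Expr [Term [Term [Term [Factor ( [Expr [Term [Factor num]] @ [Expr [Term [Factor id]]]] )]] . [Factor id]] . [Factor num]]]

Expr
Term
Term . Factor
Term . Factor . Factor
Factor . Factor . Factor
( Expr ) . Factor . Factor
( Term @ Expr ) . Factor . Factor
( Factor @ Expr ) . Factor . Factor
( num @ Expr ) . Factor . Factor
( num @ Term ) . Factor . Factor
( num @ Factor ) . Factor . Factor
( num @ id ) . Factor . Factor
( num @ id ) . id . Factor
( num @ id ) . id . num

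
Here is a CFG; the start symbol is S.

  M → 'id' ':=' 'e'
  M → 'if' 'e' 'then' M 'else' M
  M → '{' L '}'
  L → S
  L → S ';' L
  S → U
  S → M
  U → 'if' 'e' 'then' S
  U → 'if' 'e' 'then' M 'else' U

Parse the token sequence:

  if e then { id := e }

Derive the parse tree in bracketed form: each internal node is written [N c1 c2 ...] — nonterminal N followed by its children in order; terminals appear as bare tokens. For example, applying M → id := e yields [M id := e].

[S [U if e then [S [M { [L [S [M id := e]]] }]]]]

S
U
if e then S
if e then M
if e then { L }
if e then { S }
if e then { M }
if e then { id := e }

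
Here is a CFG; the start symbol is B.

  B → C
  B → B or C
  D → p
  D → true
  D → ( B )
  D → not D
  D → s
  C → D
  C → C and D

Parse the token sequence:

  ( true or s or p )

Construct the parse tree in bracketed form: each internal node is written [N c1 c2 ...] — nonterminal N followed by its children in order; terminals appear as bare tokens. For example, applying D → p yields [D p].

B
C
D
( B )
( B or C )
( B or C or C )
( C or C or C )
( D or C or C )
( true or C or C )
( true or D or C )
( true or s or C )
( true or s or D )
( true or s or p )

[B [C [D ( [B [B [B [C [D true]]] or [C [D s]]] or [C [D p]]] )]]]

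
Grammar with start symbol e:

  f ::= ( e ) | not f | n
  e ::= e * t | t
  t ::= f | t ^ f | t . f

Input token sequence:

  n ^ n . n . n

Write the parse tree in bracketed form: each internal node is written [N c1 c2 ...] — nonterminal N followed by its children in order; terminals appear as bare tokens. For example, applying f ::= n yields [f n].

e
t
t . f
t . f . f
t ^ f . f . f
f ^ f . f . f
n ^ f . f . f
n ^ n . f . f
n ^ n . n . f
n ^ n . n . n

[e [t [t [t [t [f n]] ^ [f n]] . [f n]] . [f n]]]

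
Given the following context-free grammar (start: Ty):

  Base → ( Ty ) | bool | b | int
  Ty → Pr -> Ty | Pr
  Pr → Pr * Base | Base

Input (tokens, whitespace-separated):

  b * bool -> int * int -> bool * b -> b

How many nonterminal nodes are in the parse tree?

[Ty [Pr [Pr [Base b]] * [Base bool]] -> [Ty [Pr [Pr [Base int]] * [Base int]] -> [Ty [Pr [Pr [Base bool]] * [Base b]] -> [Ty [Pr [Base b]]]]]]

18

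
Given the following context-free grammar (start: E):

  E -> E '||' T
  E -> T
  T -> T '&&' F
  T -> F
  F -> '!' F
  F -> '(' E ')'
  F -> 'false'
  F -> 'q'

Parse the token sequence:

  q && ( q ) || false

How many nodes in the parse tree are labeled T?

4

[E [E [T [T [F q]] && [F ( [E [T [F q]]] )]]] || [T [F false]]]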